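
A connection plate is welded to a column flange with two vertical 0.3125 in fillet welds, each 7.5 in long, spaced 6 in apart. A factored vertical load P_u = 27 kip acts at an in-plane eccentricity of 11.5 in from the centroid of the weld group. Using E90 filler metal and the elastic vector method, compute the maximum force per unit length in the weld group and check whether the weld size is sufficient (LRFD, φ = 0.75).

E90XX → F_EXX = 90 ksi.
Total weld length L_w = 15 in. Treat welds as unit-width lines.
Polar moment about centroid: J = 2[d³/12 + d(b/2)²] = 2[7.5³/12 + 7.5×3²] = 205.3 in³.
Direct shear f_v = P/L_w = 27 / 15 = 1.8 kip/in (vertical).
Torsion M = P·e = 27 × 11.5 = 310.5 kip·in.
Critical point at (x, y) = (3, 3.75) from centroid. f_tx = M·y/J = 5.671 kip/in; f_ty = M·x/J = 4.537 kip/in.
Resultant f_max = √[f_tx² + (f_v + f_ty)²] = √[5.671² + (1.8 + 4.537)²] = 8.504 kip/in.
Capacity per unit length: φr_n = 0.75 × 0.6 × 90 × (0.707 × 0.3125) = 8.948 kip/in.
8.504 ≤ 8.948 → adequate.

f_max ≈ 8.5 kip/in; adequate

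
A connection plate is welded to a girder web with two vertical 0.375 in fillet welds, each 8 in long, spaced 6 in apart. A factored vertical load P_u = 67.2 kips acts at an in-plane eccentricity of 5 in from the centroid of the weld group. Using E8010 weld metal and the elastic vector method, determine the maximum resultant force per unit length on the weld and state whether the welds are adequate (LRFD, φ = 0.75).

f_max ≈ 10.4 kip/in; NOT adequate

E80XX → F_EXX = 80 ksi.
Total weld length L_w = 16 in. Treat welds as unit-width lines.
Polar moment about centroid: J = 2[d³/12 + d(b/2)²] = 2[8³/12 + 8×3²] = 229.3 in³.
Direct shear f_v = P/L_w = 67.2 / 16 = 4.2 kip/in (vertical).
Torsion M = P·e = 67.2 × 5 = 336 kip·in.
Critical point at (x, y) = (3, 4) from centroid. f_tx = M·y/J = 5.86 kip/in; f_ty = M·x/J = 4.395 kip/in.
Resultant f_max = √[f_tx² + (f_v + f_ty)²] = √[5.86² + (4.2 + 4.395)²] = 10.4 kip/in.
Capacity per unit length: φr_n = 0.75 × 0.6 × 80 × (0.707 × 0.375) = 9.544 kip/in.
10.4 > 9.544 → NOT adequate.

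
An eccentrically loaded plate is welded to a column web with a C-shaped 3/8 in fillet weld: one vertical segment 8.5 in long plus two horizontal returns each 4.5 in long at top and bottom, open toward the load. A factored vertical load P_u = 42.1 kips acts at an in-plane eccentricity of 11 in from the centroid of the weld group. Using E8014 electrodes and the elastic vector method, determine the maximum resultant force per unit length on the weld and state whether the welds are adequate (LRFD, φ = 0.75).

E80XX → F_EXX = 80 ksi.
Total weld length L_w = 17.5 in. Treat welds as unit-width lines.
Centroid: x̄ = 2×4.5×2.25 / 17.5 = 1.157 in from the vertical weld.
Polar moment about centroid: J = I_x + I_y = [8.5³/12 + 2×4.5×4.25²] + [8.5×1.157² + 2(4.5³/12 + 4.5×1.093²)] = 251.1 in³.
Direct shear f_v = P/L_w = 42.1 / 17.5 = 2.406 kip/in (vertical).
Torsion M = P·e = 42.1 × 11 = 463.1 kip·in.
Critical point at (x, y) = (3.343, 4.25) from centroid. f_tx = M·y/J = 7.84 kip/in; f_ty = M·x/J = 6.166 kip/in.
Resultant f_max = √[f_tx² + (f_v + f_ty)²] = √[7.84² + (2.406 + 6.166)²] = 11.62 kip/in.
Capacity per unit length: φr_n = 0.75 × 0.6 × 80 × (0.707 × 0.375) = 9.544 kip/in.
11.62 > 9.544 → NOT adequate.

f_max ≈ 11.6 kip/in; NOT adequate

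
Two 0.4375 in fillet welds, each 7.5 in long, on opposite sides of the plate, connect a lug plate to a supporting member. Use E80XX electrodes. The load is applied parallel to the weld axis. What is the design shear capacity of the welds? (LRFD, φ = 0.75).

E80XX → F_EXX = 80 ksi.
Effective throat t_e = 0.707 × 0.4375 = 0.3093 in.
Total length L = 15 in; A_we = 0.3093 × 15 = 4.64 in².
F_nw = 0.6 F_EXX = 0.6 × 80 = 48 ksi.
φR_n = 0.75 × 48 × 4.64 = 167 kips.

φR_n ≈ 167 kips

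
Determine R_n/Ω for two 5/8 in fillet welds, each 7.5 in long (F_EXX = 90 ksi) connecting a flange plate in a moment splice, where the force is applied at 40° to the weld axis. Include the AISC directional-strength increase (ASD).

t_e = 0.707 × 0.625 = 0.4419 in; A_we = 0.4419 × 15 = 6.628 in².
Directional factor: 1.0 + 0.5 sin^1.5(40°) = 1.258.
F_nw = 0.6 × 90 × 1.258 = 67.91 ksi.
R_n/Ω = (67.91 × 6.628) / 2.0 = 225.1 kip.

R_n/Ω ≈ 225 kip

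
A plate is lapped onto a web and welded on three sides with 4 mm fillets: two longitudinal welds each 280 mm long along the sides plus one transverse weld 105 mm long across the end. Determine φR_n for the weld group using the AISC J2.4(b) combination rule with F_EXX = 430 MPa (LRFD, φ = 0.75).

φR_n ≈ 364 kN

t_e = 0.707 × 4 = 2.828 mm.
R_nwl = 0.6 × 430 × 2.828 × 560 × 10⁻³ = 408.6 kN (longitudinal, 2 welds).
R_nwt = 0.6 × 430 × 2.828 × 105 × 10⁻³ = 76.61 kN (transverse, base value).
(i) R_nwl + R_nwt = 485.2 kN; (ii) 0.85 R_nwl + 1.5 R_nwt = 462.2 kN.
R_n = max = 485.2 kN [governs: (i)]; φR_n = 363.9 kN.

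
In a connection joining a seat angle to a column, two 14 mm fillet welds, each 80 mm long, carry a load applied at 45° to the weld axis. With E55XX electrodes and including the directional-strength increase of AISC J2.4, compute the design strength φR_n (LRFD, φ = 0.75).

φR_n ≈ 508 kN

E55XX → F_EXX = 550 MPa.
t_e = 0.707 × 14 = 9.898 mm; A_we = 9.898 × 160 = 1584 mm².
Directional factor: 1.0 + 0.5 sin^1.5(45°) = 1.297.
F_nw = 0.6 × 550 × 1.297 = 428.1 MPa.
φR_n = 0.75 × 428.1 × 1584 × 10⁻³ = 508.5 kN.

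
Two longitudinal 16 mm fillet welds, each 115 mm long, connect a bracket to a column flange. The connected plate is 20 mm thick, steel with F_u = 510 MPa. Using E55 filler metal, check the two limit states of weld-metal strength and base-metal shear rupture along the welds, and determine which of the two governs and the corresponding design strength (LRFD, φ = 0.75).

φR_n ≈ 644 kN (weld metal governs)

E55XX → F_EXX = 550 MPa.
t_e = 0.707 × 16 = 11.31 mm; L = 230 mm.
Weld metal: φR_n = 0.75 × 0.6 × 550 × 11.31 × 230 × 10⁻³ = 643.9 kN.
Base metal (shear rupture): φR_n = 0.75 × 0.6 × 510 × 20 × 230 × 10⁻³ = 1056 kN.
Governing: weld metal.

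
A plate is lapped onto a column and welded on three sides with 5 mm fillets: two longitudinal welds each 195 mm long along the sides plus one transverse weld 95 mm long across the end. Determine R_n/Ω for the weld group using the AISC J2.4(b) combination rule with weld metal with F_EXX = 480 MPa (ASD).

R_n/Ω ≈ 247 kN

t_e = 0.707 × 5 = 3.535 mm.
R_nwl = 0.6 × 480 × 3.535 × 390 × 10⁻³ = 397.1 kN (longitudinal, 2 welds).
R_nwt = 0.6 × 480 × 3.535 × 95 × 10⁻³ = 96.72 kN (transverse, base value).
(i) R_nwl + R_nwt = 493.8 kN; (ii) 0.85 R_nwl + 1.5 R_nwt = 482.6 kN.
R_n = max = 493.8 kN [governs: (i)]; R_n/Ω = 246.9 kN.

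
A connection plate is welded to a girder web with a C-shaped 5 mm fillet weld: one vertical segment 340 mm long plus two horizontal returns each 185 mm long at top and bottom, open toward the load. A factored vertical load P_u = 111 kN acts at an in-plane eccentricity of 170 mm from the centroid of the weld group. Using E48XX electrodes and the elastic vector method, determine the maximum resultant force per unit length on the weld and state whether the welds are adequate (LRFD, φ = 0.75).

f_max ≈ 368 N/mm; adequate

E48XX → F_EXX = 480 MPa.
Total weld length L_w = 710 mm. Treat welds as unit-width lines.
Centroid: x̄ = 2×185×92.5 / 710 = 48.2 mm from the vertical weld.
Polar moment about centroid: J = I_x + I_y = [340³/12 + 2×185×170²] + [340×48.2² + 2(185³/12 + 185×44.3²)] = 16540000 mm³.
Direct shear f_v = P/L_w = 111×10³ / 710 = 156.3 N/mm (vertical).
Torsion M = P·e = 111×10³ × 170 = 18870000 N·mm.
Critical point at (x, y) = (136.8, 170) from centroid. f_tx = M·y/J = 194 N/mm; f_ty = M·x/J = 156.1 N/mm.
Resultant f_max = √[f_tx² + (f_v + f_ty)²] = √[194² + (156.3 + 156.1)²] = 367.7 N/mm.
Capacity per unit length: φr_n = 0.75 × 0.6 × 480 × (0.707 × 5) = 763.6 N/mm.
367.7 ≤ 763.6 → adequate.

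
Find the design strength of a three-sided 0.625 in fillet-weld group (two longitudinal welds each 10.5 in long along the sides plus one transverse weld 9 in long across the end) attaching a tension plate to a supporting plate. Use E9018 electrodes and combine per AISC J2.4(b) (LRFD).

φR_n ≈ 561 kips

E90XX → F_EXX = 90 ksi.
t_e = 0.707 × 0.625 = 0.4419 in.
R_nwl = 0.6 × 90 × 0.4419 × 21 = 501.1 kips (longitudinal, 2 welds).
R_nwt = 0.6 × 90 × 0.4419 × 9 = 214.8 kips (transverse, base value).
(i) R_nwl + R_nwt = 715.8 kips; (ii) 0.85 R_nwl + 1.5 R_nwt = 748.1 kips.
R_n = max = 748.1 kips [governs: (ii)]; φR_n = 561 kips.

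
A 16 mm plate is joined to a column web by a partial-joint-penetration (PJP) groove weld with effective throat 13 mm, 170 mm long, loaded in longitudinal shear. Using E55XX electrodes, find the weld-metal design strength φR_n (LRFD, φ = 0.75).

E55XX → F_EXX = 550 MPa.
Effective throat (given) t_e = 13 mm.
A_we = 13 × 170 = 2210 mm².
F_nw = 0.6 F_EXX = 330 MPa.
φR_n = 0.75 × 330 × 2210 × 10⁻³ = 547 kN.

φR_n ≈ 547 kN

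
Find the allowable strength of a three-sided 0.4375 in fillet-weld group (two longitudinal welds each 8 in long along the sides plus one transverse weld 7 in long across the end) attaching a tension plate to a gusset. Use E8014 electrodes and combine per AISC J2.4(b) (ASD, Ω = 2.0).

E80XX → F_EXX = 80 ksi.
t_e = 0.707 × 0.4375 = 0.3093 in.
R_nwl = 0.6 × 80 × 0.3093 × 16 = 237.6 kip (longitudinal, 2 welds).
R_nwt = 0.6 × 80 × 0.3093 × 7 = 103.9 kip (transverse, base value).
(i) R_nwl + R_nwt = 341.5 kip; (ii) 0.85 R_nwl + 1.5 R_nwt = 357.8 kip.
R_n = max = 357.8 kip [governs: (ii)]; R_n/Ω = 178.9 kip.

R_n/Ω ≈ 179 kip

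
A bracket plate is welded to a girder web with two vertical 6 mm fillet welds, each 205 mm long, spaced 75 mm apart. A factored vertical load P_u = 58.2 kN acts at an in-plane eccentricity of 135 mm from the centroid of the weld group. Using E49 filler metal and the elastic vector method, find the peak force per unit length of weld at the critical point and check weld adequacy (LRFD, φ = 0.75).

E49XX → F_EXX = 490 MPa.
Total weld length L_w = 410 mm. Treat welds as unit-width lines.
Polar moment about centroid: J = 2[d³/12 + d(b/2)²] = 2[205³/12 + 205×37.5²] = 2012000 mm³.
Direct shear f_v = P/L_w = 58.2×10³ / 410 = 142 N/mm (vertical).
Torsion M = P·e = 58.2×10³ × 135 = 7857000 N·mm.
Critical point at (x, y) = (37.5, 102.5) from centroid. f_tx = M·y/J = 400.2 N/mm; f_ty = M·x/J = 146.4 N/mm.
Resultant f_max = √[f_tx² + (f_v + f_ty)²] = √[400.2² + (142 + 146.4)²] = 493.3 N/mm.
Capacity per unit length: φr_n = 0.75 × 0.6 × 490 × (0.707 × 6) = 935.4 N/mm.
493.3 ≤ 935.4 → adequate.

f_max ≈ 493 N/mm; adequate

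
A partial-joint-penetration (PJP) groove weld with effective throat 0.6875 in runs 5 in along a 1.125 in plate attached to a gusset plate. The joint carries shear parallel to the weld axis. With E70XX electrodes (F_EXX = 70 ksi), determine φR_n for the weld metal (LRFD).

φR_n ≈ 108 kips

Effective throat (given) t_e = 0.6875 in.
A_we = 0.6875 × 5 = 3.438 in².
F_nw = 0.6 F_EXX = 42 ksi.
φR_n = 0.75 × 42 × 3.438 = 108.3 kips.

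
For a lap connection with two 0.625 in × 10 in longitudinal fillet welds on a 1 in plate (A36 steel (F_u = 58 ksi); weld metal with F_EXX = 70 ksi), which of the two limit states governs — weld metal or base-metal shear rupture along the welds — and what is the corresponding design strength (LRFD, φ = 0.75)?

φR_n ≈ 278 kip (weld metal governs)

t_e = 0.707 × 0.625 = 0.4419 in; L = 20 in.
Weld metal: φR_n = 0.75 × 0.6 × 70 × 0.4419 × 20 = 278.4 kip.
Base metal (shear rupture): φR_n = 0.75 × 0.6 × 58 × 1 × 20 = 522 kip.
Governing: weld metal.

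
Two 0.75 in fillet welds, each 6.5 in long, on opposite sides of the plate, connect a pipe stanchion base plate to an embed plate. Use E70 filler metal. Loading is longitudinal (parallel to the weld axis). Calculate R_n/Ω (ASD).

R_n/Ω ≈ 145 kips

E70XX → F_EXX = 70 ksi.
Effective throat t_e = 0.707 × 0.75 = 0.5302 in.
Total length L = 13 in; A_we = 0.5302 × 13 = 6.893 in².
F_nw = 0.6 F_EXX = 0.6 × 70 = 42 ksi.
R_n = 42 × 6.893 = 289.5 kips; R_n/Ω = 289.5/2.0 = 144.8 kips.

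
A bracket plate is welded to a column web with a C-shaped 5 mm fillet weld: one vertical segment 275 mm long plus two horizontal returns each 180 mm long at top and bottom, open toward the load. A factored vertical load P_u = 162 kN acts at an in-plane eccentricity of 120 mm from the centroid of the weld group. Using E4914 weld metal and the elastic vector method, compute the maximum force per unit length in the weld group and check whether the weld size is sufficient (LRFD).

f_max ≈ 547 N/mm; adequate

E49XX → F_EXX = 490 MPa.
Total weld length L_w = 635 mm. Treat welds as unit-width lines.
Centroid: x̄ = 2×180×90 / 635 = 51.02 mm from the vertical weld.
Polar moment about centroid: J = I_x + I_y = [275³/12 + 2×180×137.5²] + [275×51.02² + 2(180³/12 + 180×38.98²)] = 10770000 mm³.
Direct shear f_v = P/L_w = 162×10³ / 635 = 255.1 N/mm (vertical).
Torsion M = P·e = 162×10³ × 120 = 19440000 N·mm.
Critical point at (x, y) = (129, 137.5) from centroid. f_tx = M·y/J = 248.1 N/mm; f_ty = M·x/J = 232.7 N/mm.
Resultant f_max = √[f_tx² + (f_v + f_ty)²] = √[248.1² + (255.1 + 232.7)²] = 547.3 N/mm.
Capacity per unit length: φr_n = 0.75 × 0.6 × 490 × (0.707 × 5) = 779.5 N/mm.
547.3 ≤ 779.5 → adequate.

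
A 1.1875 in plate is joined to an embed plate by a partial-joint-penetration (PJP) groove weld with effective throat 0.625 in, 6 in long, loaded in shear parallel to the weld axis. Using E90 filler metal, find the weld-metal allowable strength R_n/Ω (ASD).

R_n/Ω ≈ 101 kip

E90XX → F_EXX = 90 ksi.
Effective throat (given) t_e = 0.625 in.
A_we = 0.625 × 6 = 3.75 in².
F_nw = 0.6 F_EXX = 54 ksi.
R_n/Ω = (54 × 3.75) / 2.0 = 101.2 kip.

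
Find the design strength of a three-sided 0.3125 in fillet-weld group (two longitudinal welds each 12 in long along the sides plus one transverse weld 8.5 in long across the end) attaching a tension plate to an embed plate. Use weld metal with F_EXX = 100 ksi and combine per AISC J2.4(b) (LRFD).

t_e = 0.707 × 0.3125 = 0.2209 in.
R_nwl = 0.6 × 100 × 0.2209 × 24 = 318.1 kips (longitudinal, 2 welds).
R_nwt = 0.6 × 100 × 0.2209 × 8.5 = 112.7 kips (transverse, base value).
(i) R_nwl + R_nwt = 430.8 kips; (ii) 0.85 R_nwl + 1.5 R_nwt = 439.4 kips.
R_n = max = 439.4 kips [governs: (ii)]; φR_n = 329.6 kips.

φR_n ≈ 330 kips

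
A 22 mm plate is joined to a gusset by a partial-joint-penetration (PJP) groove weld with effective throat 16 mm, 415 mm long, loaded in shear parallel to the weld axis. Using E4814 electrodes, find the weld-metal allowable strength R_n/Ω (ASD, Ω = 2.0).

E48XX → F_EXX = 480 MPa.
Effective throat (given) t_e = 16 mm.
A_we = 16 × 415 = 6640 mm².
F_nw = 0.6 F_EXX = 288 MPa.
R_n/Ω = (288 × 6640) / 2.0 × 10⁻³ = 956.2 kN.

R_n/Ω ≈ 956 kN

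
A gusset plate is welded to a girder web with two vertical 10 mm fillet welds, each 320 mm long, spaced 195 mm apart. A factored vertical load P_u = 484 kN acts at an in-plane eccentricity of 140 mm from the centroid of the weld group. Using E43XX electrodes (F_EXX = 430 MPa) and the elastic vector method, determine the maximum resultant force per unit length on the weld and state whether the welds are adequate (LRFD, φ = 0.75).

f_max ≈ 1630 N/mm; NOT adequate

Total weld length L_w = 640 mm. Treat welds as unit-width lines.
Polar moment about centroid: J = 2[d³/12 + d(b/2)²] = 2[320³/12 + 320×97.5²] = 11550000 mm³.
Direct shear f_v = P/L_w = 484×10³ / 640 = 756.2 N/mm (vertical).
Torsion M = P·e = 484×10³ × 140 = 67760000 N·mm.
Critical point at (x, y) = (97.5, 160) from centroid. f_tx = M·y/J = 939 N/mm; f_ty = M·x/J = 572.2 N/mm.
Resultant f_max = √[f_tx² + (f_v + f_ty)²] = √[939² + (756.2 + 572.2)²] = 1627 N/mm.
Capacity per unit length: φr_n = 0.75 × 0.6 × 430 × (0.707 × 10) = 1368 N/mm.
1627 > 1368 → NOT adequate.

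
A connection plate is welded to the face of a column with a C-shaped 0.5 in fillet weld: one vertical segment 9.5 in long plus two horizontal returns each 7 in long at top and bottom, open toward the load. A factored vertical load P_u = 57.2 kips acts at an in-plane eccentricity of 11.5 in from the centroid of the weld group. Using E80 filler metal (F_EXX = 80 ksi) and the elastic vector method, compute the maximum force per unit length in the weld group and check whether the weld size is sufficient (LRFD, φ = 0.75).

Total weld length L_w = 23.5 in. Treat welds as unit-width lines.
Centroid: x̄ = 2×7×3.5 / 23.5 = 2.085 in from the vertical weld.
Polar moment about centroid: J = I_x + I_y = [9.5³/12 + 2×7×4.75²] + [9.5×2.085² + 2(7³/12 + 7×1.415²)] = 513.8 in³.
Direct shear f_v = P/L_w = 57.2 / 23.5 = 2.434 kip/in (vertical).
Torsion M = P·e = 57.2 × 11.5 = 657.8 kip·in.
Critical point at (x, y) = (4.915, 4.75) from centroid. f_tx = M·y/J = 6.081 kip/in; f_ty = M·x/J = 6.292 kip/in.
Resultant f_max = √[f_tx² + (f_v + f_ty)²] = √[6.081² + (2.434 + 6.292)²] = 10.64 kip/in.
Capacity per unit length: φr_n = 0.75 × 0.6 × 80 × (0.707 × 0.5) = 12.73 kip/in.
10.64 ≤ 12.73 → adequate.

f_max ≈ 10.6 kip/in; adequate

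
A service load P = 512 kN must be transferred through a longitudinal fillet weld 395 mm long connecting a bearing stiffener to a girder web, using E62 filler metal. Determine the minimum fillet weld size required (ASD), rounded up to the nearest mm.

w = 10 mm

E62XX → F_EXX = 620 MPa.
Total weld length L = 395 mm.
Required throat t_e = P × Ω / (0.6 F_EXX × L) = 512 × 2.0 / (0.6 × 620 × 395 × 10⁻³) = 6.969 mm.
Required leg w = t_e / 0.707 = 9.857 mm → use 10 mm.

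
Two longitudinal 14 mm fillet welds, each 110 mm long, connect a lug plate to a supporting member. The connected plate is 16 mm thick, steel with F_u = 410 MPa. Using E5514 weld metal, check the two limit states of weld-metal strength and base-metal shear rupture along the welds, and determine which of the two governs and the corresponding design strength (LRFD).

E55XX → F_EXX = 550 MPa.
t_e = 0.707 × 14 = 9.898 mm; L = 220 mm.
Weld metal: φR_n = 0.75 × 0.6 × 550 × 9.898 × 220 × 10⁻³ = 538.9 kN.
Base metal (shear rupture): φR_n = 0.75 × 0.6 × 410 × 16 × 220 × 10⁻³ = 649.4 kN.
Governing: weld metal.

φR_n ≈ 539 kN (weld metal governs)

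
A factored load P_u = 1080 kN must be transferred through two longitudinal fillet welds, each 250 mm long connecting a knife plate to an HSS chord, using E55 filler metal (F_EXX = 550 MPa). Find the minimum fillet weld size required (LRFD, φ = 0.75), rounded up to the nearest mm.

w = 13 mm

Total weld length L = 500 mm.
Required throat t_e = P_u / (φ × 0.6 F_EXX × L) = 1080 / (0.75 × 0.6 × 550 × 500 × 10⁻³) = 8.727 mm.
Required leg w = t_e / 0.707 = 12.34 mm → use 13 mm.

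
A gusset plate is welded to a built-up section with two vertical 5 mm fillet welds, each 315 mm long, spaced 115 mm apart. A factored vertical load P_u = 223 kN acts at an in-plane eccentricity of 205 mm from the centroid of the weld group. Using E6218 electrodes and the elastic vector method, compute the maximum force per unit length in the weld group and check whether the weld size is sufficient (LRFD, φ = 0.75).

E62XX → F_EXX = 620 MPa.
Total weld length L_w = 630 mm. Treat welds as unit-width lines.
Polar moment about centroid: J = 2[d³/12 + d(b/2)²] = 2[315³/12 + 315×57.5²] = 7292000 mm³.
Direct shear f_v = P/L_w = 223×10³ / 630 = 354 N/mm (vertical).
Torsion M = P·e = 223×10³ × 205 = 45715000 N·mm.
Critical point at (x, y) = (57.5, 157.5) from centroid. f_tx = M·y/J = 987.4 N/mm; f_ty = M·x/J = 360.5 N/mm.
Resultant f_max = √[f_tx² + (f_v + f_ty)²] = √[987.4² + (354 + 360.5)²] = 1219 N/mm.
Capacity per unit length: φr_n = 0.75 × 0.6 × 620 × (0.707 × 5) = 986.3 N/mm.
1219 > 986.3 → NOT adequate.

f_max ≈ 1220 N/mm; NOT adequate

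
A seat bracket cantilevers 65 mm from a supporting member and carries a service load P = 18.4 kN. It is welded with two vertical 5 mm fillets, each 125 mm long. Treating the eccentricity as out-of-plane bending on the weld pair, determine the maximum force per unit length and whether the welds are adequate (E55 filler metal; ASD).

E55XX → F_EXX = 550 MPa.
L_w = 2 × 125 = 250 mm; section modulus (unit throat) S = 2 × L²/6 = 5208 mm².
Direct shear f_v = P/L_w = 18.4×10³/250 = 73.6 N/mm.
Moment M = P × e = 18.4×10³ × 65 = 1196000 N·mm; bending f_b = M/S = 229.6 N/mm.
f_max = √(f_v² + f_b²) = √(73.6² + 229.6²) = 241.1 N/mm.
r_n/Ω = (1/2.0) × 0.6 × 550 × (0.707 × 5) = 583.3 N/mm → adequate.

f_max ≈ 241 N/mm; adequate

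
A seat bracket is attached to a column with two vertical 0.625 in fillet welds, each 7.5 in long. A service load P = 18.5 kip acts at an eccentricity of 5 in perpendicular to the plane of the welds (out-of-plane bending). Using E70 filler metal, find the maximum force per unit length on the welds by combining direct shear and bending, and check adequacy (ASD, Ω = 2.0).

f_max ≈ 5.09 kip/in; adequate

E70XX → F_EXX = 70 ksi.
L_w = 2 × 7.5 = 15 in; section modulus (unit throat) S = 2 × L²/6 = 18.75 in².
Direct shear f_v = P/L_w = 18.5/15 = 1.233 kip/in.
Moment M = P × e = 18.5 × 5 = 92.5 kip·in; bending f_b = M/S = 4.933 kip/in.
f_max = √(f_v² + f_b²) = √(1.233² + 4.933²) = 5.085 kip/in.
r_n/Ω = (1/2.0) × 0.6 × 70 × (0.707 × 0.625) = 9.279 kip/in → adequate.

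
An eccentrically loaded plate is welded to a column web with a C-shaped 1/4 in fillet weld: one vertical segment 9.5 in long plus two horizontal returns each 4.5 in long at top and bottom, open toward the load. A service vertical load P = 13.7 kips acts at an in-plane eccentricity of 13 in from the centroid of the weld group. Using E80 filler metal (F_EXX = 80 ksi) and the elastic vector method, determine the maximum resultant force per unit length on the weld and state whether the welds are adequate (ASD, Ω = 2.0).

f_max ≈ 3.8 kip/in; adequate

Total weld length L_w = 18.5 in. Treat welds as unit-width lines.
Centroid: x̄ = 2×4.5×2.25 / 18.5 = 1.095 in from the vertical weld.
Polar moment about centroid: J = I_x + I_y = [9.5³/12 + 2×4.5×4.75²] + [9.5×1.095² + 2(4.5³/12 + 4.5×1.155²)] = 313.1 in³.
Direct shear f_v = P/L_w = 13.7 / 18.5 = 0.7405 kip/in (vertical).
Torsion M = P·e = 13.7 × 13 = 178.1 kip·in.
Critical point at (x, y) = (3.405, 4.75) from centroid. f_tx = M·y/J = 2.702 kip/in; f_ty = M·x/J = 1.937 kip/in.
Resultant f_max = √[f_tx² + (f_v + f_ty)²] = √[2.702² + (0.7405 + 1.937)²] = 3.804 kip/in.
Capacity per unit length: r_n/Ω = (1/2.0) × 0.6 × 80 × (0.707 × 0.25) = 4.242 kip/in.
3.804 ≤ 4.242 → adequate.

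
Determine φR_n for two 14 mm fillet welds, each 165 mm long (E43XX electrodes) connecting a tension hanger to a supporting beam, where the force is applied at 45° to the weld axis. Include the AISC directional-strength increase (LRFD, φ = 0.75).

φR_n ≈ 820 kN

E43XX → F_EXX = 430 MPa.
t_e = 0.707 × 14 = 9.898 mm; A_we = 9.898 × 330 = 3266 mm².
Directional factor: 1.0 + 0.5 sin^1.5(45°) = 1.297.
F_nw = 0.6 × 430 × 1.297 = 334.7 MPa.
φR_n = 0.75 × 334.7 × 3266 × 10⁻³ = 819.9 kN.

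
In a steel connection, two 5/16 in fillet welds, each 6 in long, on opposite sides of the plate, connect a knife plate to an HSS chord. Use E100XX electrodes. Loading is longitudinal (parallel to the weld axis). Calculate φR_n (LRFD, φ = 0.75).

E100XX → F_EXX = 100 ksi.
Effective throat t_e = 0.707 × 0.3125 = 0.2209 in.
Total length L = 12 in; A_we = 0.2209 × 12 = 2.651 in².
F_nw = 0.6 F_EXX = 0.6 × 100 = 60 ksi.
φR_n = 0.75 × 60 × 2.651 = 119.3 kip.

φR_n ≈ 119 kip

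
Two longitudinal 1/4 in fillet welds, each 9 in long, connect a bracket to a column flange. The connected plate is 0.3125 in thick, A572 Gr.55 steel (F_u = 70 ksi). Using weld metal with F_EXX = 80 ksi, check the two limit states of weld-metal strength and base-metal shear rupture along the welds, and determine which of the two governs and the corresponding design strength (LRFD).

t_e = 0.707 × 0.25 = 0.1767 in; L = 18 in.
Weld metal: φR_n = 0.75 × 0.6 × 80 × 0.1767 × 18 = 114.5 kip.
Base metal (shear rupture): φR_n = 0.75 × 0.6 × 70 × 0.3125 × 18 = 177.2 kip.
Governing: weld metal.

φR_n ≈ 115 kip (weld metal governs)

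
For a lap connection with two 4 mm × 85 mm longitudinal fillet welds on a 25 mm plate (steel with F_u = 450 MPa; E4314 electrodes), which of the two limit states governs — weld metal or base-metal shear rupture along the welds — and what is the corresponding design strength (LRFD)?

φR_n ≈ 93 kN (weld metal governs)

E43XX → F_EXX = 430 MPa.
t_e = 0.707 × 4 = 2.828 mm; L = 170 mm.
Weld metal: φR_n = 0.75 × 0.6 × 430 × 2.828 × 170 × 10⁻³ = 93.03 kN.
Base metal (shear rupture): φR_n = 0.75 × 0.6 × 450 × 25 × 170 × 10⁻³ = 860.6 kN.
Governing: weld metal.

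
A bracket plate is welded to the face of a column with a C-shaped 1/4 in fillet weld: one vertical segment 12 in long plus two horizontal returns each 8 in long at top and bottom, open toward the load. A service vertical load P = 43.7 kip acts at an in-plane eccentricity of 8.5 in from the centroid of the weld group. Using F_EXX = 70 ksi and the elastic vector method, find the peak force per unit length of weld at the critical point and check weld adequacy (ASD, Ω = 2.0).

Total weld length L_w = 28 in. Treat welds as unit-width lines.
Centroid: x̄ = 2×8×4 / 28 = 2.286 in from the vertical weld.
Polar moment about centroid: J = I_x + I_y = [12³/12 + 2×8×6²] + [12×2.286² + 2(8³/12 + 8×1.714²)] = 915 in³.
Direct shear f_v = P/L_w = 43.7 / 28 = 1.561 kip/in (vertical).
Torsion M = P·e = 43.7 × 8.5 = 371.45 kip·in.
Critical point at (x, y) = (5.714, 6) from centroid. f_tx = M·y/J = 2.436 kip/in; f_ty = M·x/J = 2.32 kip/in.
Resultant f_max = √[f_tx² + (f_v + f_ty)²] = √[2.436² + (1.561 + 2.32)²] = 4.581 kip/in.
Capacity per unit length: r_n/Ω = (1/2.0) × 0.6 × 70 × (0.707 × 0.25) = 3.712 kip/in.
4.581 > 3.712 → NOT adequate.

f_max ≈ 4.58 kip/in; NOT adequate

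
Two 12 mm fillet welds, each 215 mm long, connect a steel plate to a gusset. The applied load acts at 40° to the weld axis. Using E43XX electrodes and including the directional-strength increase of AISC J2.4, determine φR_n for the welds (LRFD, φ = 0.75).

φR_n ≈ 888 kN

E43XX → F_EXX = 430 MPa.
t_e = 0.707 × 12 = 8.484 mm; A_we = 8.484 × 430 = 3648 mm².
Directional factor: 1.0 + 0.5 sin^1.5(40°) = 1.258.
F_nw = 0.6 × 430 × 1.258 = 324.5 MPa.
φR_n = 0.75 × 324.5 × 3648 × 10⁻³ = 887.8 kN.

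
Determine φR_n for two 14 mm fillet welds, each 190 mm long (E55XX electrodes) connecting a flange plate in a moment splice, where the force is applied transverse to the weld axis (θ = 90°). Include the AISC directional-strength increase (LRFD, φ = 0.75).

E55XX → F_EXX = 550 MPa.
t_e = 0.707 × 14 = 9.898 mm; A_we = 9.898 × 380 = 3761 mm².
Directional factor: 1.0 + 0.5 sin^1.5(90°) = 1.5.
F_nw = 0.6 × 550 × 1.5 = 495 MPa.
φR_n = 0.75 × 495 × 3761 × 10⁻³ = 1396 kN.

φR_n ≈ 1400 kN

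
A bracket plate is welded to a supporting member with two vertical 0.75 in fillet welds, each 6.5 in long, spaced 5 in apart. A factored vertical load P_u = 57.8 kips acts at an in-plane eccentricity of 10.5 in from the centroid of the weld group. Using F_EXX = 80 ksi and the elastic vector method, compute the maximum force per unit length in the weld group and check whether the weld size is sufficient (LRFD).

f_max ≈ 22.6 kip/in; NOT adequate

Total weld length L_w = 13 in. Treat welds as unit-width lines.
Polar moment about centroid: J = 2[d³/12 + d(b/2)²] = 2[6.5³/12 + 6.5×2.5²] = 127 in³.
Direct shear f_v = P/L_w = 57.8 / 13 = 4.446 kip/in (vertical).
Torsion M = P·e = 57.8 × 10.5 = 606.9 kip·in.
Critical point at (x, y) = (2.5, 3.25) from centroid. f_tx = M·y/J = 15.53 kip/in; f_ty = M·x/J = 11.94 kip/in.
Resultant f_max = √[f_tx² + (f_v + f_ty)²] = √[15.53² + (4.446 + 11.94)²] = 22.58 kip/in.
Capacity per unit length: φr_n = 0.75 × 0.6 × 80 × (0.707 × 0.75) = 19.09 kip/in.
22.58 > 19.09 → NOT adequate.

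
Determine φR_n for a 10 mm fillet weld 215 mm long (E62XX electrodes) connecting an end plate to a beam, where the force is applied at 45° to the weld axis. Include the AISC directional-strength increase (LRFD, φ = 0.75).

φR_n ≈ 550 kN

E62XX → F_EXX = 620 MPa.
t_e = 0.707 × 10 = 7.07 mm; A_we = 7.07 × 215 = 1520 mm².
Directional factor: 1.0 + 0.5 sin^1.5(45°) = 1.297.
F_nw = 0.6 × 620 × 1.297 = 482.6 MPa.
φR_n = 0.75 × 482.6 × 1520 × 10⁻³ = 550.2 kN.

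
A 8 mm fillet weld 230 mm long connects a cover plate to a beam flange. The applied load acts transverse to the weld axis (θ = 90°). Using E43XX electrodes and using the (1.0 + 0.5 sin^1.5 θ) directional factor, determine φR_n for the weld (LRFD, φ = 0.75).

φR_n ≈ 378 kN

E43XX → F_EXX = 430 MPa.
t_e = 0.707 × 8 = 5.656 mm; A_we = 5.656 × 230 = 1301 mm².
Directional factor: 1.0 + 0.5 sin^1.5(90°) = 1.5.
F_nw = 0.6 × 430 × 1.5 = 387 MPa.
φR_n = 0.75 × 387 × 1301 × 10⁻³ = 377.6 kN.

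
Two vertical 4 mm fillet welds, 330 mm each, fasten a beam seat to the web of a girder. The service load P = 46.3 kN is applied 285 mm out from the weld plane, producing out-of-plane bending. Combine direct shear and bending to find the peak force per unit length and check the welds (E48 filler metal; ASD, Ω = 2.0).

f_max ≈ 370 N/mm; adequate

E48XX → F_EXX = 480 MPa.
L_w = 2 × 330 = 660 mm; section modulus (unit throat) S = 2 × L²/6 = 36300 mm².
Direct shear f_v = P/L_w = 46.3×10³/660 = 70.15 N/mm.
Moment M = P × e = 46.3×10³ × 285 = 13196000 N·mm; bending f_b = M/S = 363.5 N/mm.
f_max = √(f_v² + f_b²) = √(70.15² + 363.5²) = 370.2 N/mm.
r_n/Ω = (1/2.0) × 0.6 × 480 × (0.707 × 4) = 407.2 N/mm → adequate.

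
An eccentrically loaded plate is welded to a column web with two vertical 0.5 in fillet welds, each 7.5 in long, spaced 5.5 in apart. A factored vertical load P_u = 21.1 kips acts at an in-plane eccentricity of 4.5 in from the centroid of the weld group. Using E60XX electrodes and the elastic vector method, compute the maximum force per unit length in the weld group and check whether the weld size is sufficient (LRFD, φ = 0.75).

E60XX → F_EXX = 60 ksi.
Total weld length L_w = 15 in. Treat welds as unit-width lines.
Polar moment about centroid: J = 2[d³/12 + d(b/2)²] = 2[7.5³/12 + 7.5×2.75²] = 183.8 in³.
Direct shear f_v = P/L_w = 21.1 / 15 = 1.407 kip/in (vertical).
Torsion M = P·e = 21.1 × 4.5 = 94.95 kip·in.
Critical point at (x, y) = (2.75, 3.75) from centroid. f_tx = M·y/J = 1.938 kip/in; f_ty = M·x/J = 1.421 kip/in.
Resultant f_max = √[f_tx² + (f_v + f_ty)²] = √[1.938² + (1.407 + 1.421)²] = 3.428 kip/in.
Capacity per unit length: φr_n = 0.75 × 0.6 × 60 × (0.707 × 0.5) = 9.544 kip/in.
3.428 ≤ 9.544 → adequate.

f_max ≈ 3.43 kip/in; adequate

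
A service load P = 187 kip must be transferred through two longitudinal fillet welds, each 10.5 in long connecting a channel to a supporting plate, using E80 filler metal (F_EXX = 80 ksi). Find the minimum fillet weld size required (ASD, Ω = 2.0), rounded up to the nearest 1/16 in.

w = 9/16 in

Total weld length L = 21 in.
Required throat t_e = P × Ω / (0.6 F_EXX × L) = 187 × 2.0 / (0.6 × 80 × 21) = 0.371 in.
Required leg w = t_e / 0.707 = 0.5248 in → use 9/16 in.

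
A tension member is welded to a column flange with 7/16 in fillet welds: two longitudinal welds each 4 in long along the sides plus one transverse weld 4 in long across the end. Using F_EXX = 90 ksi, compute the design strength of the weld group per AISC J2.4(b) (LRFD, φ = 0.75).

φR_n ≈ 160 kip

t_e = 0.707 × 0.4375 = 0.3093 in.
R_nwl = 0.6 × 90 × 0.3093 × 8 = 133.6 kip (longitudinal, 2 welds).
R_nwt = 0.6 × 90 × 0.3093 × 4 = 66.81 kip (transverse, base value).
(i) R_nwl + R_nwt = 200.4 kip; (ii) 0.85 R_nwl + 1.5 R_nwt = 213.8 kip.
R_n = max = 213.8 kip [governs: (ii)]; φR_n = 160.3 kip.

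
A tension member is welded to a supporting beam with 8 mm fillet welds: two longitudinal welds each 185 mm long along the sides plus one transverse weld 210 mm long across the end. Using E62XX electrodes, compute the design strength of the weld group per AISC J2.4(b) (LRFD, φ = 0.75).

φR_n ≈ 993 kN

E62XX → F_EXX = 620 MPa.
t_e = 0.707 × 8 = 5.656 mm.
R_nwl = 0.6 × 620 × 5.656 × 370 × 10⁻³ = 778.5 kN (longitudinal, 2 welds).
R_nwt = 0.6 × 620 × 5.656 × 210 × 10⁻³ = 441.8 kN (transverse, base value).
(i) R_nwl + R_nwt = 1220 kN; (ii) 0.85 R_nwl + 1.5 R_nwt = 1324 kN.
R_n = max = 1324 kN [governs: (ii)]; φR_n = 993.4 kN.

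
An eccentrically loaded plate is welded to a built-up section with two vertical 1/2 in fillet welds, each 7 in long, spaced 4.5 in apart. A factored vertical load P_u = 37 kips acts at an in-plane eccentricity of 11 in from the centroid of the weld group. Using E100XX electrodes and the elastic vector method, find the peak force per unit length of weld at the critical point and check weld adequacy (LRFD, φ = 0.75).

f_max ≈ 14.8 kip/in; adequate

E100XX → F_EXX = 100 ksi.
Total weld length L_w = 14 in. Treat welds as unit-width lines.
Polar moment about centroid: J = 2[d³/12 + d(b/2)²] = 2[7³/12 + 7×2.25²] = 128 in³.
Direct shear f_v = P/L_w = 37 / 14 = 2.643 kip/in (vertical).
Torsion M = P·e = 37 × 11 = 407 kip·in.
Critical point at (x, y) = (2.25, 3.5) from centroid. f_tx = M·y/J = 11.13 kip/in; f_ty = M·x/J = 7.152 kip/in.
Resultant f_max = √[f_tx² + (f_v + f_ty)²] = √[11.13² + (2.643 + 7.152)²] = 14.82 kip/in.
Capacity per unit length: φr_n = 0.75 × 0.6 × 100 × (0.707 × 0.5) = 15.91 kip/in.
14.82 ≤ 15.91 → adequate.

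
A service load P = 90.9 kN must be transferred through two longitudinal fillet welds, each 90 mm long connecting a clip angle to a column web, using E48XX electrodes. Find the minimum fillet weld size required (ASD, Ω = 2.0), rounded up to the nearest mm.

w = 5 mm

E48XX → F_EXX = 480 MPa.
Total weld length L = 180 mm.
Required throat t_e = P × Ω / (0.6 F_EXX × L) = 90.9 × 2.0 / (0.6 × 480 × 180 × 10⁻³) = 3.507 mm.
Required leg w = t_e / 0.707 = 4.96 mm → use 5 mm.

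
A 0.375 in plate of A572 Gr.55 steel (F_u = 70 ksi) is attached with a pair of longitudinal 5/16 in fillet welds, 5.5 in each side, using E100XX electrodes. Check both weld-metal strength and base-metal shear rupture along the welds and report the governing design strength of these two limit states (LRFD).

E100XX → F_EXX = 100 ksi.
t_e = 0.707 × 0.3125 = 0.2209 in; L = 11 in.
Weld metal: φR_n = 0.75 × 0.6 × 100 × 0.2209 × 11 = 109.4 kips.
Base metal (shear rupture): φR_n = 0.75 × 0.6 × 70 × 0.375 × 11 = 129.9 kips.
Governing: weld metal.

φR_n ≈ 109 kips (weld metal governs)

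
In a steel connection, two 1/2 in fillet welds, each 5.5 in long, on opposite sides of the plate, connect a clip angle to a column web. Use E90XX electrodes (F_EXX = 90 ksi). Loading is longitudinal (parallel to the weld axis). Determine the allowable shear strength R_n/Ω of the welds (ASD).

Effective throat t_e = 0.707 × 0.5 = 0.3535 in.
Total length L = 11 in; A_we = 0.3535 × 11 = 3.888 in².
F_nw = 0.6 F_EXX = 0.6 × 90 = 54 ksi.
R_n = 54 × 3.888 = 210 kip; R_n/Ω = 210/2.0 = 105 kip.

R_n/Ω ≈ 105 kip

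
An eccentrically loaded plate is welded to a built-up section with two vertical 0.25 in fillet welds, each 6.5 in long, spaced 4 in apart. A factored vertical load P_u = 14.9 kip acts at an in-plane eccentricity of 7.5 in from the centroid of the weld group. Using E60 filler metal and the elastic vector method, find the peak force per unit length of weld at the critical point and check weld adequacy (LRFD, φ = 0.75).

E60XX → F_EXX = 60 ksi.
Total weld length L_w = 13 in. Treat welds as unit-width lines.
Polar moment about centroid: J = 2[d³/12 + d(b/2)²] = 2[6.5³/12 + 6.5×2²] = 97.77 in³.
Direct shear f_v = P/L_w = 14.9 / 13 = 1.146 kip/in (vertical).
Torsion M = P·e = 14.9 × 7.5 = 111.75 kip·in.
Critical point at (x, y) = (2, 3.25) from centroid. f_tx = M·y/J = 3.715 kip/in; f_ty = M·x/J = 2.286 kip/in.
Resultant f_max = √[f_tx² + (f_v + f_ty)²] = √[3.715² + (1.146 + 2.286)²] = 5.057 kip/in.
Capacity per unit length: φr_n = 0.75 × 0.6 × 60 × (0.707 × 0.25) = 4.772 kip/in.
5.057 > 4.772 → NOT adequate.

f_max ≈ 5.06 kip/in; NOT adequate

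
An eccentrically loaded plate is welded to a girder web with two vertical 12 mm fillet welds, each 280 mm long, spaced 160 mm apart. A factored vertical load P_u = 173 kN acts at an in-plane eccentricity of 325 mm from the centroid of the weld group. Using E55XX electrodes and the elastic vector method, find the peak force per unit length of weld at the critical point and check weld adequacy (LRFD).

f_max ≈ 1430 N/mm; adequate

E55XX → F_EXX = 550 MPa.
Total weld length L_w = 560 mm. Treat welds as unit-width lines.
Polar moment about centroid: J = 2[d³/12 + d(b/2)²] = 2[280³/12 + 280×80²] = 7243000 mm³.
Direct shear f_v = P/L_w = 173×10³ / 560 = 308.9 N/mm (vertical).
Torsion M = P·e = 173×10³ × 325 = 56225000 N·mm.
Critical point at (x, y) = (80, 140) from centroid. f_tx = M·y/J = 1087 N/mm; f_ty = M·x/J = 621 N/mm.
Resultant f_max = √[f_tx² + (f_v + f_ty)²] = √[1087² + (308.9 + 621)²] = 1430 N/mm.
Capacity per unit length: φr_n = 0.75 × 0.6 × 550 × (0.707 × 12) = 2100 N/mm.
1430 ≤ 2100 → adequate.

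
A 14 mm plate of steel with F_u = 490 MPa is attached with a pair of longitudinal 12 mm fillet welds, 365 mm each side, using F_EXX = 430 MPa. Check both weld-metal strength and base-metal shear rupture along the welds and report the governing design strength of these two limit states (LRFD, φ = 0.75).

t_e = 0.707 × 12 = 8.484 mm; L = 730 mm.
Weld metal: φR_n = 0.75 × 0.6 × 430 × 8.484 × 730 × 10⁻³ = 1198 kN.
Base metal (shear rupture): φR_n = 0.75 × 0.6 × 490 × 14 × 730 × 10⁻³ = 2254 kN.
Governing: weld metal.

φR_n ≈ 1200 kN (weld metal governs)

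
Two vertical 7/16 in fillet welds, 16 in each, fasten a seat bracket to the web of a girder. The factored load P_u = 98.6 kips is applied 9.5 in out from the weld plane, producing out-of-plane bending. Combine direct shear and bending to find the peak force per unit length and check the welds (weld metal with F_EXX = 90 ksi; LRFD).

f_max ≈ 11.4 kip/in; adequate

L_w = 2 × 16 = 32 in; section modulus (unit throat) S = 2 × L²/6 = 85.33 in².
Direct shear f_v = P/L_w = 98.6/32 = 3.081 kip/in.
Moment M = P × e = 98.6 × 9.5 = 936.7 kip·in; bending f_b = M/S = 10.98 kip/in.
f_max = √(f_v² + f_b²) = √(3.081² + 10.98²) = 11.4 kip/in.
φr_n = 0.75 × 0.6 × 90 × (0.707 × 0.4375) = 12.53 kip/in → adequate.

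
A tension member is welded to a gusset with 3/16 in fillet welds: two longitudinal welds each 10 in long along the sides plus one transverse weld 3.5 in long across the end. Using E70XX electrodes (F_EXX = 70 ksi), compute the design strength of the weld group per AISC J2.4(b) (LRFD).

φR_n ≈ 98.1 kips

t_e = 0.707 × 0.1875 = 0.1326 in.
R_nwl = 0.6 × 70 × 0.1326 × 20 = 111.4 kips (longitudinal, 2 welds).
R_nwt = 0.6 × 70 × 0.1326 × 3.5 = 19.49 kips (transverse, base value).
(i) R_nwl + R_nwt = 130.8 kips; (ii) 0.85 R_nwl + 1.5 R_nwt = 123.9 kips.
R_n = max = 130.8 kips [governs: (i)]; φR_n = 98.13 kips.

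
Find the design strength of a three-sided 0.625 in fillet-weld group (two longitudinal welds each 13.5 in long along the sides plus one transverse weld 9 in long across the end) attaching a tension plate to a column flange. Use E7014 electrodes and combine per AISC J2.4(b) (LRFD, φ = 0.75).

φR_n ≈ 507 kip

E70XX → F_EXX = 70 ksi.
t_e = 0.707 × 0.625 = 0.4419 in.
R_nwl = 0.6 × 70 × 0.4419 × 27 = 501.1 kip (longitudinal, 2 welds).
R_nwt = 0.6 × 70 × 0.4419 × 9 = 167 kip (transverse, base value).
(i) R_nwl + R_nwt = 668.1 kip; (ii) 0.85 R_nwl + 1.5 R_nwt = 676.5 kip.
R_n = max = 676.5 kip [governs: (ii)]; φR_n = 507.3 kip.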